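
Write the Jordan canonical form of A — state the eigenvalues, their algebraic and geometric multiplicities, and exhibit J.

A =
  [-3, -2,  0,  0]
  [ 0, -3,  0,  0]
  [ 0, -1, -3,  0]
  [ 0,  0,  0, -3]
J_2(-3) ⊕ J_1(-3) ⊕ J_1(-3)

The characteristic polynomial is
  det(x·I − A) = x^4 + 12*x^3 + 54*x^2 + 108*x + 81 = (x + 3)^4

Eigenvalues and multiplicities (the geometric multiplicity of λ is n − rank(A − λI), which equals the number of Jordan blocks for λ):
  λ = -3: algebraic multiplicity = 4, geometric multiplicity = 3

Determining the block sizes for each eigenvalue:
  λ = -3: 3 blocks summing to 4 forces exactly one block of size 2 and the rest size 1 → block sizes [2, 1, 1]

Assembling the blocks gives a Jordan form
J =
  [-3,  1,  0,  0]
  [ 0, -3,  0,  0]
  [ 0,  0, -3,  0]
  [ 0,  0,  0, -3]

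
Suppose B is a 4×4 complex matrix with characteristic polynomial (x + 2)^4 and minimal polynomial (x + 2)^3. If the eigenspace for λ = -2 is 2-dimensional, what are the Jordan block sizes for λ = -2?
Block sizes for λ = -2: [3, 1]

Step 1 — from the characteristic polynomial, algebraic multiplicity of λ = -2 is 4. From dim ker(B − (-2)·I) = 2, there are exactly 2 Jordan blocks for λ = -2.
Step 2 — from the minimal polynomial, the factor (x + 2)^3 tells us the largest block for λ = -2 has size 3.
Step 3 — with total size 4, 2 blocks, and largest block 3, the block sizes (in nonincreasing order) are [3, 1].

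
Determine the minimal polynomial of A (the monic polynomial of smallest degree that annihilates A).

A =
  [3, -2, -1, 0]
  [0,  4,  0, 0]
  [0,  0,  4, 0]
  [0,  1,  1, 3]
x^2 - 7*x + 12

The characteristic polynomial is χ_A(x) = (x - 4)^2*(x - 3)^2, so the eigenvalues are known. The minimal polynomial is
  m_A(x) = Π_λ (x − λ)^{k_λ}
where k_λ is the size of the *largest* Jordan block for λ (equivalently, the smallest k with (A − λI)^k v = 0 for every generalised eigenvector v of λ).

  λ = 3: largest Jordan block has size 1, contributing (x − 3)
  λ = 4: largest Jordan block has size 1, contributing (x − 4)

So m_A(x) = (x - 4)*(x - 3) = x^2 - 7*x + 12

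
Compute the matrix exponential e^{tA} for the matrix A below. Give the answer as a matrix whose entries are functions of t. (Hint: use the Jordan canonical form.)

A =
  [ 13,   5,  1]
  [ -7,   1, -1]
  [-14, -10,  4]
e^{tA} =
  [7*t*exp(6*t) + exp(6*t), 5*t*exp(6*t), t*exp(6*t)]
  [-7*t*exp(6*t), -5*t*exp(6*t) + exp(6*t), -t*exp(6*t)]
  [-14*t*exp(6*t), -10*t*exp(6*t), -2*t*exp(6*t) + exp(6*t)]

Strategy: write A = P · J · P⁻¹ where J is a Jordan canonical form, so e^{tA} = P · e^{tJ} · P⁻¹, and e^{tJ} can be computed block-by-block.

A has Jordan form
J =
  [6, 1, 0]
  [0, 6, 0]
  [0, 0, 6]
(up to reordering of blocks).

Per-block formulas:
  For a 1×1 block at λ = 6: exp(t · [6]) = [e^(6t)].
  For a 2×2 Jordan block J_2(6): exp(t · J_2(6)) = e^(6t)·(I + t·N), where N is the 2×2 nilpotent shift.

After assembling e^{tJ} and conjugating by P, we get:

e^{tA} =
  [7*t*exp(6*t) + exp(6*t), 5*t*exp(6*t), t*exp(6*t)]
  [-7*t*exp(6*t), -5*t*exp(6*t) + exp(6*t), -t*exp(6*t)]
  [-14*t*exp(6*t), -10*t*exp(6*t), -2*t*exp(6*t) + exp(6*t)]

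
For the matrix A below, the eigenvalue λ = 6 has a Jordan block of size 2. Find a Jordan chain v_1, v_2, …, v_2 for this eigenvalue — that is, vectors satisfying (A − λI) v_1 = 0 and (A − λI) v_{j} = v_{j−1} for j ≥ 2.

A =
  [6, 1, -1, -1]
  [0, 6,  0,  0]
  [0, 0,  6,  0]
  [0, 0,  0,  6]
A Jordan chain for λ = 6 of length 2:
v_1 = (1, 0, 0, 0)ᵀ
v_2 = (0, 1, 0, 0)ᵀ

Let N = A − (6)·I. We want v_2 with N^2 v_2 = 0 but N^1 v_2 ≠ 0; then v_{j-1} := N · v_j for j = 2, …, 2.

Pick v_2 = (0, 1, 0, 0)ᵀ.
Then v_1 = N · v_2 = (1, 0, 0, 0)ᵀ.

Sanity check: (A − (6)·I) v_1 = (0, 0, 0, 0)ᵀ = 0. ✓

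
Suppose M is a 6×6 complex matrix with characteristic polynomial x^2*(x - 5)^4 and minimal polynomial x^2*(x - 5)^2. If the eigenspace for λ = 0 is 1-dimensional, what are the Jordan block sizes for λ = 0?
Block sizes for λ = 0: [2]

Step 1 — from the characteristic polynomial, algebraic multiplicity of λ = 0 is 2. From dim ker(M − (0)·I) = 1, there are exactly 1 Jordan blocks for λ = 0.
Step 2 — from the minimal polynomial, the factor (x − 0)^2 tells us the largest block for λ = 0 has size 2.
Step 3 — with total size 2, 1 blocks, and largest block 2, the block sizes (in nonincreasing order) are [2].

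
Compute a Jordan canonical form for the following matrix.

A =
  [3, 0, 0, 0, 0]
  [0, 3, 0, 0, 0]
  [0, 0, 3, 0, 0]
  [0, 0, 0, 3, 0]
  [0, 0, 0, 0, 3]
J_1(3) ⊕ J_1(3) ⊕ J_1(3) ⊕ J_1(3) ⊕ J_1(3)

The characteristic polynomial is
  det(x·I − A) = x^5 - 15*x^4 + 90*x^3 - 270*x^2 + 405*x - 243 = (x - 3)^5

Eigenvalues and multiplicities (the geometric multiplicity of λ is n − rank(A − λI), which equals the number of Jordan blocks for λ):
  λ = 3: algebraic multiplicity = 5, geometric multiplicity = 5

Determining the block sizes for each eigenvalue:
  λ = 3: gm = am = 5, so every block has size 1 → block sizes [1, 1, 1, 1, 1]

Assembling the blocks gives a Jordan form
J =
  [3, 0, 0, 0, 0]
  [0, 3, 0, 0, 0]
  [0, 0, 3, 0, 0]
  [0, 0, 0, 3, 0]
  [0, 0, 0, 0, 3]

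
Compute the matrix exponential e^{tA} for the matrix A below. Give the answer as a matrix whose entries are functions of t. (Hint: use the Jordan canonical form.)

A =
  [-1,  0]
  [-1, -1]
e^{tA} =
  [exp(-t), 0]
  [-t*exp(-t), exp(-t)]

Strategy: write A = P · J · P⁻¹ where J is a Jordan canonical form, so e^{tA} = P · e^{tJ} · P⁻¹, and e^{tJ} can be computed block-by-block.

A has Jordan form
J =
  [-1,  1]
  [ 0, -1]
(up to reordering of blocks).

Per-block formulas:
  For a 2×2 Jordan block J_2(-1): exp(t · J_2(-1)) = e^(-1t)·(I + t·N), where N is the 2×2 nilpotent shift.

After assembling e^{tJ} and conjugating by P, we get:

e^{tA} =
  [exp(-t), 0]
  [-t*exp(-t), exp(-t)]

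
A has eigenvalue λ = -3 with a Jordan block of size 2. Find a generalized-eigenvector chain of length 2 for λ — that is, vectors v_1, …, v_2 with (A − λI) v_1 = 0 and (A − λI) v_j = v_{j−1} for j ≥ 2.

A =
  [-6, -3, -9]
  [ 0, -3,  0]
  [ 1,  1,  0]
A Jordan chain for λ = -3 of length 2:
v_1 = (-3, 0, 1)ᵀ
v_2 = (1, 0, 0)ᵀ

Let N = A − (-3)·I. We want v_2 with N^2 v_2 = 0 but N^1 v_2 ≠ 0; then v_{j-1} := N · v_j for j = 2, …, 2.

Pick v_2 = (1, 0, 0)ᵀ.
Then v_1 = N · v_2 = (-3, 0, 1)ᵀ.

Sanity check: (A − (-3)·I) v_1 = (0, 0, 0)ᵀ = 0. ✓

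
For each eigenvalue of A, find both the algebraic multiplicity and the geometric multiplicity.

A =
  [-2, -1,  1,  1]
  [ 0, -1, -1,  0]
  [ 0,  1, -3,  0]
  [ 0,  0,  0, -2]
λ = -2: alg = 4, geom = 2

Step 1 — factor the characteristic polynomial to read off the algebraic multiplicities:
  χ_A(x) = (x + 2)^4

Step 2 — compute geometric multiplicities via the rank-nullity identity g(λ) = n − rank(A − λI):
  rank(A − (-2)·I) = 2, so dim ker(A − (-2)·I) = n − 2 = 2

Summary:
  λ = -2: algebraic multiplicity = 4, geometric multiplicity = 2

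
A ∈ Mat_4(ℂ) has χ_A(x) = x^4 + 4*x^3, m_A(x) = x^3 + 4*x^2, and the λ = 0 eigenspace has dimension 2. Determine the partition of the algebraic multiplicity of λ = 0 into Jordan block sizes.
Block sizes for λ = 0: [2, 1]

Step 1 — from the characteristic polynomial, algebraic multiplicity of λ = 0 is 3. From dim ker(A − (0)·I) = 2, there are exactly 2 Jordan blocks for λ = 0.
Step 2 — from the minimal polynomial, the factor (x − 0)^2 tells us the largest block for λ = 0 has size 2.
Step 3 — with total size 3, 2 blocks, and largest block 2, the block sizes (in nonincreasing order) are [2, 1].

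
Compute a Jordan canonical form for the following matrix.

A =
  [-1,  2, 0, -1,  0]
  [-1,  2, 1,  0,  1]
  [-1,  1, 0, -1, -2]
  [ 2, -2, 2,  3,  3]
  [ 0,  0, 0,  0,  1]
J_3(1) ⊕ J_2(1)

The characteristic polynomial is
  det(x·I − A) = x^5 - 5*x^4 + 10*x^3 - 10*x^2 + 5*x - 1 = (x - 1)^5

Eigenvalues and multiplicities (the geometric multiplicity of λ is n − rank(A − λI), which equals the number of Jordan blocks for λ):
  λ = 1: algebraic multiplicity = 5, geometric multiplicity = 2

Determining the block sizes for each eigenvalue:
  λ = 1: with am = 5 and gm = 2, the partition is not yet determined (e.g. several partitions of 5 into 2 parts exist). Let N = A − (1)·I. Computing rank(N^1) = 3, rank(N^2) = 1, rank(N^3) = 0; the number of blocks of size ≥ j is rank(N^{j−1}) − rank(N^j), giving [2, 2, 1]. So we have 1 block(s) of size 3, 1 block(s) of size 2 → block sizes [3, 2]

Assembling the blocks gives a Jordan form
J =
  [1, 1, 0, 0, 0]
  [0, 1, 1, 0, 0]
  [0, 0, 1, 0, 0]
  [0, 0, 0, 1, 1]
  [0, 0, 0, 0, 1]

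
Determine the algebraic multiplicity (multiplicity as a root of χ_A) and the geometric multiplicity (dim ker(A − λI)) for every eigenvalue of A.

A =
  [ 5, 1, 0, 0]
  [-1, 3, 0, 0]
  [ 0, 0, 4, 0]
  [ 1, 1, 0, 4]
λ = 4: alg = 4, geom = 3

Step 1 — factor the characteristic polynomial to read off the algebraic multiplicities:
  χ_A(x) = (x - 4)^4

Step 2 — compute geometric multiplicities via the rank-nullity identity g(λ) = n − rank(A − λI):
  rank(A − (4)·I) = 1, so dim ker(A − (4)·I) = n − 1 = 3

Summary:
  λ = 4: algebraic multiplicity = 4, geometric multiplicity = 3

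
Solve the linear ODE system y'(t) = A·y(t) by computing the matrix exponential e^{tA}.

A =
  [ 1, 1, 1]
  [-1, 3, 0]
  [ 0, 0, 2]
e^{tA} =
  [-t*exp(2*t) + exp(2*t), t*exp(2*t), -t^2*exp(2*t)/2 + t*exp(2*t)]
  [-t*exp(2*t), t*exp(2*t) + exp(2*t), -t^2*exp(2*t)/2]
  [0, 0, exp(2*t)]

Strategy: write A = P · J · P⁻¹ where J is a Jordan canonical form, so e^{tA} = P · e^{tJ} · P⁻¹, and e^{tJ} can be computed block-by-block.

A has Jordan form
J =
  [2, 1, 0]
  [0, 2, 1]
  [0, 0, 2]
(up to reordering of blocks).

Per-block formulas:
  For a 3×3 Jordan block J_3(2): exp(t · J_3(2)) = e^(2t)·(I + t·N + (t^2/2)·N^2), where N is the 3×3 nilpotent shift.

After assembling e^{tJ} and conjugating by P, we get:

e^{tA} =
  [-t*exp(2*t) + exp(2*t), t*exp(2*t), -t^2*exp(2*t)/2 + t*exp(2*t)]
  [-t*exp(2*t), t*exp(2*t) + exp(2*t), -t^2*exp(2*t)/2]
  [0, 0, exp(2*t)]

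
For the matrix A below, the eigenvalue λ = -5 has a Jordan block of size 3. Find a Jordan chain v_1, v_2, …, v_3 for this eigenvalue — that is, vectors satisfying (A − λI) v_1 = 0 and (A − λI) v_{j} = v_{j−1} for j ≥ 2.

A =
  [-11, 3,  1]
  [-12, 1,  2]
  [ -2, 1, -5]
A Jordan chain for λ = -5 of length 3:
v_1 = (-2, -4, 0)ᵀ
v_2 = (-6, -12, -2)ᵀ
v_3 = (1, 0, 0)ᵀ

Let N = A − (-5)·I. We want v_3 with N^3 v_3 = 0 but N^2 v_3 ≠ 0; then v_{j-1} := N · v_j for j = 3, …, 2.

Pick v_3 = (1, 0, 0)ᵀ.
Then v_2 = N · v_3 = (-6, -12, -2)ᵀ.
Then v_1 = N · v_2 = (-2, -4, 0)ᵀ.

Sanity check: (A − (-5)·I) v_1 = (0, 0, 0)ᵀ = 0. ✓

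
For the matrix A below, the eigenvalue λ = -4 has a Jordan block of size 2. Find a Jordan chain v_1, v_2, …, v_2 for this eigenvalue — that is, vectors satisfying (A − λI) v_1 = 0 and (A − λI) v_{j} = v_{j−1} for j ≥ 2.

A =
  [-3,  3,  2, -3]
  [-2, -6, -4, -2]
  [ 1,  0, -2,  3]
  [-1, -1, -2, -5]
A Jordan chain for λ = -4 of length 2:
v_1 = (1, -2, 1, -1)ᵀ
v_2 = (1, 0, 0, 0)ᵀ

Let N = A − (-4)·I. We want v_2 with N^2 v_2 = 0 but N^1 v_2 ≠ 0; then v_{j-1} := N · v_j for j = 2, …, 2.

Pick v_2 = (1, 0, 0, 0)ᵀ.
Then v_1 = N · v_2 = (1, -2, 1, -1)ᵀ.

Sanity check: (A − (-4)·I) v_1 = (0, 0, 0, 0)ᵀ = 0. ✓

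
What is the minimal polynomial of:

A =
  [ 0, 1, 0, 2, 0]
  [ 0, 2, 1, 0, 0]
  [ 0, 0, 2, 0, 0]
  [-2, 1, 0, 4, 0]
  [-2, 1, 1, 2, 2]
x^3 - 6*x^2 + 12*x - 8

The characteristic polynomial is χ_A(x) = (x - 2)^5, so the eigenvalues are known. The minimal polynomial is
  m_A(x) = Π_λ (x − λ)^{k_λ}
where k_λ is the size of the *largest* Jordan block for λ (equivalently, the smallest k with (A − λI)^k v = 0 for every generalised eigenvector v of λ).

  λ = 2: largest Jordan block has size 3, contributing (x − 2)^3

So m_A(x) = (x - 2)^3 = x^3 - 6*x^2 + 12*x - 8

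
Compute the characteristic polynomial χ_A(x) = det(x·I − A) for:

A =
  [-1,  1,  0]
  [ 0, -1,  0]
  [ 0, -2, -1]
x^3 + 3*x^2 + 3*x + 1

Expanding det(x·I − A) (e.g. by cofactor expansion or by noting that A is similar to its Jordan form J, which has the same characteristic polynomial as A) gives
  χ_A(x) = x^3 + 3*x^2 + 3*x + 1
which factors as (x + 1)^3. The eigenvalues (with algebraic multiplicities) are λ = -1 with multiplicity 3.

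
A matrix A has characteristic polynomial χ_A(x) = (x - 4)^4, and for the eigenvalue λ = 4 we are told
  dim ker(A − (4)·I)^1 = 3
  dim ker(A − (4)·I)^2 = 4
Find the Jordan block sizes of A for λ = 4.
Block sizes for λ = 4: [2, 1, 1]

From the dimensions of kernels of powers, the number of Jordan blocks of size at least j is d_j − d_{j−1} where d_j = dim ker(N^j) (with d_0 = 0). Computing the differences gives [3, 1].
The number of blocks of size exactly k is (#blocks of size ≥ k) − (#blocks of size ≥ k + 1), so the partition is: 2 block(s) of size 1, 1 block(s) of size 2.
In nonincreasing order the block sizes are [2, 1, 1].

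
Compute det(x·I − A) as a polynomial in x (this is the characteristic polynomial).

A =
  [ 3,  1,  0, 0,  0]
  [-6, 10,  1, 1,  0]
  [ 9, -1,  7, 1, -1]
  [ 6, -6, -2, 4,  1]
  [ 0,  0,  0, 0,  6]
x^5 - 30*x^4 + 360*x^3 - 2160*x^2 + 6480*x - 7776

Expanding det(x·I − A) (e.g. by cofactor expansion or by noting that A is similar to its Jordan form J, which has the same characteristic polynomial as A) gives
  χ_A(x) = x^5 - 30*x^4 + 360*x^3 - 2160*x^2 + 6480*x - 7776
which factors as (x - 6)^5. The eigenvalues (with algebraic multiplicities) are λ = 6 with multiplicity 5.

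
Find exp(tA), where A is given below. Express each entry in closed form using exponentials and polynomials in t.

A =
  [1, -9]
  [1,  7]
e^{tA} =
  [-3*t*exp(4*t) + exp(4*t), -9*t*exp(4*t)]
  [t*exp(4*t), 3*t*exp(4*t) + exp(4*t)]

Strategy: write A = P · J · P⁻¹ where J is a Jordan canonical form, so e^{tA} = P · e^{tJ} · P⁻¹, and e^{tJ} can be computed block-by-block.

A has Jordan form
J =
  [4, 1]
  [0, 4]
(up to reordering of blocks).

Per-block formulas:
  For a 2×2 Jordan block J_2(4): exp(t · J_2(4)) = e^(4t)·(I + t·N), where N is the 2×2 nilpotent shift.

After assembling e^{tJ} and conjugating by P, we get:

e^{tA} =
  [-3*t*exp(4*t) + exp(4*t), -9*t*exp(4*t)]
  [t*exp(4*t), 3*t*exp(4*t) + exp(4*t)]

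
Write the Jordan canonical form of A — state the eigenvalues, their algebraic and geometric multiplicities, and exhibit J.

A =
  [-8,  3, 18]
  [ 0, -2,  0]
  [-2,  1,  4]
J_2(-2) ⊕ J_1(-2)

The characteristic polynomial is
  det(x·I − A) = x^3 + 6*x^2 + 12*x + 8 = (x + 2)^3

Eigenvalues and multiplicities (the geometric multiplicity of λ is n − rank(A − λI), which equals the number of Jordan blocks for λ):
  λ = -2: algebraic multiplicity = 3, geometric multiplicity = 2

Determining the block sizes for each eigenvalue:
  λ = -2: 2 blocks summing to 3 forces exactly one block of size 2 and the rest size 1 → block sizes [2, 1]

Assembling the blocks gives a Jordan form
J =
  [-2,  1,  0]
  [ 0, -2,  0]
  [ 0,  0, -2]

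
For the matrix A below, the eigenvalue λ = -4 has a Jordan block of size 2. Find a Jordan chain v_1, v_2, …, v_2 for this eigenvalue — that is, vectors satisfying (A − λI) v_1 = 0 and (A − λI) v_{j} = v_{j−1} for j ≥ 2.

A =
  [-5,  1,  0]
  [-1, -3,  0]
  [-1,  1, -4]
A Jordan chain for λ = -4 of length 2:
v_1 = (-1, -1, -1)ᵀ
v_2 = (1, 0, 0)ᵀ

Let N = A − (-4)·I. We want v_2 with N^2 v_2 = 0 but N^1 v_2 ≠ 0; then v_{j-1} := N · v_j for j = 2, …, 2.

Pick v_2 = (1, 0, 0)ᵀ.
Then v_1 = N · v_2 = (-1, -1, -1)ᵀ.

Sanity check: (A − (-4)·I) v_1 = (0, 0, 0)ᵀ = 0. ✓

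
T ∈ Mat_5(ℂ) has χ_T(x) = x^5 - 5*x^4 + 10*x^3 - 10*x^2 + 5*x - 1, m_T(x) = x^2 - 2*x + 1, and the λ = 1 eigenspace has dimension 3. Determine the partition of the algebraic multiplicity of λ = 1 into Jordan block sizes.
Block sizes for λ = 1: [2, 2, 1]

Step 1 — from the characteristic polynomial, algebraic multiplicity of λ = 1 is 5. From dim ker(T − (1)·I) = 3, there are exactly 3 Jordan blocks for λ = 1.
Step 2 — from the minimal polynomial, the factor (x − 1)^2 tells us the largest block for λ = 1 has size 2.
Step 3 — with total size 5, 3 blocks, and largest block 2, the block sizes (in nonincreasing order) are [2, 2, 1].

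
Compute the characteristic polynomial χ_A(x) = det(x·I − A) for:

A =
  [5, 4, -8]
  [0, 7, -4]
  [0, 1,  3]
x^3 - 15*x^2 + 75*x - 125

Expanding det(x·I − A) (e.g. by cofactor expansion or by noting that A is similar to its Jordan form J, which has the same characteristic polynomial as A) gives
  χ_A(x) = x^3 - 15*x^2 + 75*x - 125
which factors as (x - 5)^3. The eigenvalues (with algebraic multiplicities) are λ = 5 with multiplicity 3.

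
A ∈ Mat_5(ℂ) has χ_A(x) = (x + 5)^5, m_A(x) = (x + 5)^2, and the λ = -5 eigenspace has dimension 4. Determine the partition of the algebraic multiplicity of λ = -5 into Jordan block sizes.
Block sizes for λ = -5: [2, 1, 1, 1]

Step 1 — from the characteristic polynomial, algebraic multiplicity of λ = -5 is 5. From dim ker(A − (-5)·I) = 4, there are exactly 4 Jordan blocks for λ = -5.
Step 2 — from the minimal polynomial, the factor (x + 5)^2 tells us the largest block for λ = -5 has size 2.
Step 3 — with total size 5, 4 blocks, and largest block 2, the block sizes (in nonincreasing order) are [2, 1, 1, 1].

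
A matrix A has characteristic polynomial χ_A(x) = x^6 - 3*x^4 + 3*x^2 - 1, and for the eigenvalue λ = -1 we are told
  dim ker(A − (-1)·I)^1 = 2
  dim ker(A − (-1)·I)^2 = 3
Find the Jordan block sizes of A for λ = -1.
Block sizes for λ = -1: [2, 1]

From the dimensions of kernels of powers, the number of Jordan blocks of size at least j is d_j − d_{j−1} where d_j = dim ker(N^j) (with d_0 = 0). Computing the differences gives [2, 1].
The number of blocks of size exactly k is (#blocks of size ≥ k) − (#blocks of size ≥ k + 1), so the partition is: 1 block(s) of size 1, 1 block(s) of size 2.
In nonincreasing order the block sizes are [2, 1].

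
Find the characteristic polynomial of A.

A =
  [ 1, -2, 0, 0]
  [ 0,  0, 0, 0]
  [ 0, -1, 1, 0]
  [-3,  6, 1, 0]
x^4 - 2*x^3 + x^2

Expanding det(x·I − A) (e.g. by cofactor expansion or by noting that A is similar to its Jordan form J, which has the same characteristic polynomial as A) gives
  χ_A(x) = x^4 - 2*x^3 + x^2
which factors as x^2*(x - 1)^2. The eigenvalues (with algebraic multiplicities) are λ = 0 with multiplicity 2, λ = 1 with multiplicity 2.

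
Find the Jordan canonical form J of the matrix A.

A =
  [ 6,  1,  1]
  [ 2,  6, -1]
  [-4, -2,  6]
J_3(6)

The characteristic polynomial is
  det(x·I − A) = x^3 - 18*x^2 + 108*x - 216 = (x - 6)^3

Eigenvalues and multiplicities (the geometric multiplicity of λ is n − rank(A − λI), which equals the number of Jordan blocks for λ):
  λ = 6: algebraic multiplicity = 3, geometric multiplicity = 1

Determining the block sizes for each eigenvalue:
  λ = 6: one block (gm = 1), so the single block has size am = 3 → block sizes [3]

Assembling the blocks gives a Jordan form
J =
  [6, 1, 0]
  [0, 6, 1]
  [0, 0, 6]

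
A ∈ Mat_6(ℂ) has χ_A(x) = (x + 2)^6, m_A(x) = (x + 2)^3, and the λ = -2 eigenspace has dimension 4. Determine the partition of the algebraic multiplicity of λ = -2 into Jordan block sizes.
Block sizes for λ = -2: [3, 1, 1, 1]

Step 1 — from the characteristic polynomial, algebraic multiplicity of λ = -2 is 6. From dim ker(A − (-2)·I) = 4, there are exactly 4 Jordan blocks for λ = -2.
Step 2 — from the minimal polynomial, the factor (x + 2)^3 tells us the largest block for λ = -2 has size 3.
Step 3 — with total size 6, 4 blocks, and largest block 3, the block sizes (in nonincreasing order) are [3, 1, 1, 1].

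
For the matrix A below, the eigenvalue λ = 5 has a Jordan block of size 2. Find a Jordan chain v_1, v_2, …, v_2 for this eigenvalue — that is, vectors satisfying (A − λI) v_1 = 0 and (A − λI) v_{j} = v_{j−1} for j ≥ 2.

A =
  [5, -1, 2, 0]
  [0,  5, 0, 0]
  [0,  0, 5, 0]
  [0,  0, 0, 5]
A Jordan chain for λ = 5 of length 2:
v_1 = (-1, 0, 0, 0)ᵀ
v_2 = (0, 1, 0, 0)ᵀ

Let N = A − (5)·I. We want v_2 with N^2 v_2 = 0 but N^1 v_2 ≠ 0; then v_{j-1} := N · v_j for j = 2, …, 2.

Pick v_2 = (0, 1, 0, 0)ᵀ.
Then v_1 = N · v_2 = (-1, 0, 0, 0)ᵀ.

Sanity check: (A − (5)·I) v_1 = (0, 0, 0, 0)ᵀ = 0. ✓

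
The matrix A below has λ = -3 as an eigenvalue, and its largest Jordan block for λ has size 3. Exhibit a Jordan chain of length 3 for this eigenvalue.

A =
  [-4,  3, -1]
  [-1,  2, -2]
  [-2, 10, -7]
A Jordan chain for λ = -3 of length 3:
v_1 = (2, 2, 4)ᵀ
v_2 = (3, 5, 10)ᵀ
v_3 = (0, 1, 0)ᵀ

Let N = A − (-3)·I. We want v_3 with N^3 v_3 = 0 but N^2 v_3 ≠ 0; then v_{j-1} := N · v_j for j = 3, …, 2.

Pick v_3 = (0, 1, 0)ᵀ.
Then v_2 = N · v_3 = (3, 5, 10)ᵀ.
Then v_1 = N · v_2 = (2, 2, 4)ᵀ.

Sanity check: (A − (-3)·I) v_1 = (0, 0, 0)ᵀ = 0. ✓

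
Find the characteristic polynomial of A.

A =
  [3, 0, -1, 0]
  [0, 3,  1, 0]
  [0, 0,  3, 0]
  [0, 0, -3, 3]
x^4 - 12*x^3 + 54*x^2 - 108*x + 81

Expanding det(x·I − A) (e.g. by cofactor expansion or by noting that A is similar to its Jordan form J, which has the same characteristic polynomial as A) gives
  χ_A(x) = x^4 - 12*x^3 + 54*x^2 - 108*x + 81
which factors as (x - 3)^4. The eigenvalues (with algebraic multiplicities) are λ = 3 with multiplicity 4.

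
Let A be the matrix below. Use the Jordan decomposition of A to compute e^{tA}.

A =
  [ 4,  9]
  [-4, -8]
e^{tA} =
  [6*t*exp(-2*t) + exp(-2*t), 9*t*exp(-2*t)]
  [-4*t*exp(-2*t), -6*t*exp(-2*t) + exp(-2*t)]

Strategy: write A = P · J · P⁻¹ where J is a Jordan canonical form, so e^{tA} = P · e^{tJ} · P⁻¹, and e^{tJ} can be computed block-by-block.

A has Jordan form
J =
  [-2,  1]
  [ 0, -2]
(up to reordering of blocks).

Per-block formulas:
  For a 2×2 Jordan block J_2(-2): exp(t · J_2(-2)) = e^(-2t)·(I + t·N), where N is the 2×2 nilpotent shift.

After assembling e^{tJ} and conjugating by P, we get:

e^{tA} =
  [6*t*exp(-2*t) + exp(-2*t), 9*t*exp(-2*t)]
  [-4*t*exp(-2*t), -6*t*exp(-2*t) + exp(-2*t)]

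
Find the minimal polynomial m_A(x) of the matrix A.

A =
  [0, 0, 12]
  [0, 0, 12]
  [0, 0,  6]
x^2 - 6*x

The characteristic polynomial is χ_A(x) = x^2*(x - 6), so the eigenvalues are known. The minimal polynomial is
  m_A(x) = Π_λ (x − λ)^{k_λ}
where k_λ is the size of the *largest* Jordan block for λ (equivalently, the smallest k with (A − λI)^k v = 0 for every generalised eigenvector v of λ).

  λ = 0: largest Jordan block has size 1, contributing (x − 0)
  λ = 6: largest Jordan block has size 1, contributing (x − 6)

So m_A(x) = x*(x - 6) = x^2 - 6*x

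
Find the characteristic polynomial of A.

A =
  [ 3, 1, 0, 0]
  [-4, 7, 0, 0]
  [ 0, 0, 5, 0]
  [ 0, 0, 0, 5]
x^4 - 20*x^3 + 150*x^2 - 500*x + 625

Expanding det(x·I − A) (e.g. by cofactor expansion or by noting that A is similar to its Jordan form J, which has the same characteristic polynomial as A) gives
  χ_A(x) = x^4 - 20*x^3 + 150*x^2 - 500*x + 625
which factors as (x - 5)^4. The eigenvalues (with algebraic multiplicities) are λ = 5 with multiplicity 4.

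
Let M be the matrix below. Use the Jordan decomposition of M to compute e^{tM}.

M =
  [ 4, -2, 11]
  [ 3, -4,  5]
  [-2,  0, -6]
e^{tM} =
  [4*t^2*exp(-2*t) + 6*t*exp(-2*t) + exp(-2*t), -4*t^2*exp(-2*t) - 2*t*exp(-2*t), 6*t^2*exp(-2*t) + 11*t*exp(-2*t)]
  [t^2*exp(-2*t) + 3*t*exp(-2*t), -t^2*exp(-2*t) - 2*t*exp(-2*t) + exp(-2*t), 3*t^2*exp(-2*t)/2 + 5*t*exp(-2*t)]
  [-2*t^2*exp(-2*t) - 2*t*exp(-2*t), 2*t^2*exp(-2*t), -3*t^2*exp(-2*t) - 4*t*exp(-2*t) + exp(-2*t)]

Strategy: write M = P · J · P⁻¹ where J is a Jordan canonical form, so e^{tM} = P · e^{tJ} · P⁻¹, and e^{tJ} can be computed block-by-block.

M has Jordan form
J =
  [-2,  1,  0]
  [ 0, -2,  1]
  [ 0,  0, -2]
(up to reordering of blocks).

Per-block formulas:
  For a 3×3 Jordan block J_3(-2): exp(t · J_3(-2)) = e^(-2t)·(I + t·N + (t^2/2)·N^2), where N is the 3×3 nilpotent shift.

After assembling e^{tJ} and conjugating by P, we get:

e^{tM} =
  [4*t^2*exp(-2*t) + 6*t*exp(-2*t) + exp(-2*t), -4*t^2*exp(-2*t) - 2*t*exp(-2*t), 6*t^2*exp(-2*t) + 11*t*exp(-2*t)]
  [t^2*exp(-2*t) + 3*t*exp(-2*t), -t^2*exp(-2*t) - 2*t*exp(-2*t) + exp(-2*t), 3*t^2*exp(-2*t)/2 + 5*t*exp(-2*t)]
  [-2*t^2*exp(-2*t) - 2*t*exp(-2*t), 2*t^2*exp(-2*t), -3*t^2*exp(-2*t) - 4*t*exp(-2*t) + exp(-2*t)]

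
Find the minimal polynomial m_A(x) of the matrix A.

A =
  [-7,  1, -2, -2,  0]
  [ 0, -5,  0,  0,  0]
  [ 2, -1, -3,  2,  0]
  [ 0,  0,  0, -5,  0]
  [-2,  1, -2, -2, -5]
x^2 + 10*x + 25

The characteristic polynomial is χ_A(x) = (x + 5)^5, so the eigenvalues are known. The minimal polynomial is
  m_A(x) = Π_λ (x − λ)^{k_λ}
where k_λ is the size of the *largest* Jordan block for λ (equivalently, the smallest k with (A − λI)^k v = 0 for every generalised eigenvector v of λ).

  λ = -5: largest Jordan block has size 2, contributing (x + 5)^2

So m_A(x) = (x + 5)^2 = x^2 + 10*x + 25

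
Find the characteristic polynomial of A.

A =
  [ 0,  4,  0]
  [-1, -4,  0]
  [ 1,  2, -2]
x^3 + 6*x^2 + 12*x + 8

Expanding det(x·I − A) (e.g. by cofactor expansion or by noting that A is similar to its Jordan form J, which has the same characteristic polynomial as A) gives
  χ_A(x) = x^3 + 6*x^2 + 12*x + 8
which factors as (x + 2)^3. The eigenvalues (with algebraic multiplicities) are λ = -2 with multiplicity 3.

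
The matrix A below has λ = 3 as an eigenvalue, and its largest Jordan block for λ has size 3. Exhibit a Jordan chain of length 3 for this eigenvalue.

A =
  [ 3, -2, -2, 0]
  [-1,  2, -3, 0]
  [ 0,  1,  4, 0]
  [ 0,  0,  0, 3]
A Jordan chain for λ = 3 of length 3:
v_1 = (2, 1, -1, 0)ᵀ
v_2 = (0, -1, 0, 0)ᵀ
v_3 = (1, 0, 0, 0)ᵀ

Let N = A − (3)·I. We want v_3 with N^3 v_3 = 0 but N^2 v_3 ≠ 0; then v_{j-1} := N · v_j for j = 3, …, 2.

Pick v_3 = (1, 0, 0, 0)ᵀ.
Then v_2 = N · v_3 = (0, -1, 0, 0)ᵀ.
Then v_1 = N · v_2 = (2, 1, -1, 0)ᵀ.

Sanity check: (A − (3)·I) v_1 = (0, 0, 0, 0)ᵀ = 0. ✓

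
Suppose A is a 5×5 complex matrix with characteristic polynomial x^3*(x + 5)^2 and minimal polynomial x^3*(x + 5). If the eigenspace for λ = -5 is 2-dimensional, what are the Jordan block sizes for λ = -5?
Block sizes for λ = -5: [1, 1]

Step 1 — from the characteristic polynomial, algebraic multiplicity of λ = -5 is 2. From dim ker(A − (-5)·I) = 2, there are exactly 2 Jordan blocks for λ = -5.
Step 2 — from the minimal polynomial, the factor (x + 5) tells us the largest block for λ = -5 has size 1.
Step 3 — with total size 2, 2 blocks, and largest block 1, the block sizes (in nonincreasing order) are [1, 1].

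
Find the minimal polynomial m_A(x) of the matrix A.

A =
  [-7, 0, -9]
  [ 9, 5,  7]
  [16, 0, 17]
x^3 - 15*x^2 + 75*x - 125

The characteristic polynomial is χ_A(x) = (x - 5)^3, so the eigenvalues are known. The minimal polynomial is
  m_A(x) = Π_λ (x − λ)^{k_λ}
where k_λ is the size of the *largest* Jordan block for λ (equivalently, the smallest k with (A − λI)^k v = 0 for every generalised eigenvector v of λ).

  λ = 5: largest Jordan block has size 3, contributing (x − 5)^3

So m_A(x) = (x - 5)^3 = x^3 - 15*x^2 + 75*x - 125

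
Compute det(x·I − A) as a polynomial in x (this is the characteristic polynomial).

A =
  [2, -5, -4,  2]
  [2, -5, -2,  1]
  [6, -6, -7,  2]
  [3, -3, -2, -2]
x^4 + 12*x^3 + 54*x^2 + 108*x + 81

Expanding det(x·I − A) (e.g. by cofactor expansion or by noting that A is similar to its Jordan form J, which has the same characteristic polynomial as A) gives
  χ_A(x) = x^4 + 12*x^3 + 54*x^2 + 108*x + 81
which factors as (x + 3)^4. The eigenvalues (with algebraic multiplicities) are λ = -3 with multiplicity 4.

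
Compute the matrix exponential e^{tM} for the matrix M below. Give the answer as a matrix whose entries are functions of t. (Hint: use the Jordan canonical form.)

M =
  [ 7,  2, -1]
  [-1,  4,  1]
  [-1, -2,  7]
e^{tM} =
  [t*exp(6*t) + exp(6*t), 2*t*exp(6*t), -t*exp(6*t)]
  [-t*exp(6*t), -2*t*exp(6*t) + exp(6*t), t*exp(6*t)]
  [-t*exp(6*t), -2*t*exp(6*t), t*exp(6*t) + exp(6*t)]

Strategy: write M = P · J · P⁻¹ where J is a Jordan canonical form, so e^{tM} = P · e^{tJ} · P⁻¹, and e^{tJ} can be computed block-by-block.

M has Jordan form
J =
  [6, 1, 0]
  [0, 6, 0]
  [0, 0, 6]
(up to reordering of blocks).

Per-block formulas:
  For a 2×2 Jordan block J_2(6): exp(t · J_2(6)) = e^(6t)·(I + t·N), where N is the 2×2 nilpotent shift.
  For a 1×1 block at λ = 6: exp(t · [6]) = [e^(6t)].

After assembling e^{tJ} and conjugating by P, we get:

e^{tM} =
  [t*exp(6*t) + exp(6*t), 2*t*exp(6*t), -t*exp(6*t)]
  [-t*exp(6*t), -2*t*exp(6*t) + exp(6*t), t*exp(6*t)]
  [-t*exp(6*t), -2*t*exp(6*t), t*exp(6*t) + exp(6*t)]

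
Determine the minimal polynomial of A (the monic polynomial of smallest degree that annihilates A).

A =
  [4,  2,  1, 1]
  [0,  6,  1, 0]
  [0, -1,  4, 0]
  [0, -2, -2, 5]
x^3 - 14*x^2 + 65*x - 100

The characteristic polynomial is χ_A(x) = (x - 5)^3*(x - 4), so the eigenvalues are known. The minimal polynomial is
  m_A(x) = Π_λ (x − λ)^{k_λ}
where k_λ is the size of the *largest* Jordan block for λ (equivalently, the smallest k with (A − λI)^k v = 0 for every generalised eigenvector v of λ).

  λ = 4: largest Jordan block has size 1, contributing (x − 4)
  λ = 5: largest Jordan block has size 2, contributing (x − 5)^2

So m_A(x) = (x - 5)^2*(x - 4) = x^3 - 14*x^2 + 65*x - 100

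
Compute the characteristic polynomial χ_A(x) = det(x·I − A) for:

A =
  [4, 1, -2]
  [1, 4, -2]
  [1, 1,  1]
x^3 - 9*x^2 + 27*x - 27

Expanding det(x·I − A) (e.g. by cofactor expansion or by noting that A is similar to its Jordan form J, which has the same characteristic polynomial as A) gives
  χ_A(x) = x^3 - 9*x^2 + 27*x - 27
which factors as (x - 3)^3. The eigenvalues (with algebraic multiplicities) are λ = 3 with multiplicity 3.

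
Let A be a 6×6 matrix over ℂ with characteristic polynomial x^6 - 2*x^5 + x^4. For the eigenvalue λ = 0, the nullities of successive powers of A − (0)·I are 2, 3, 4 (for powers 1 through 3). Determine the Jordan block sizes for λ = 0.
Block sizes for λ = 0: [3, 1]

From the dimensions of kernels of powers, the number of Jordan blocks of size at least j is d_j − d_{j−1} where d_j = dim ker(N^j) (with d_0 = 0). Computing the differences gives [2, 1, 1].
The number of blocks of size exactly k is (#blocks of size ≥ k) − (#blocks of size ≥ k + 1), so the partition is: 1 block(s) of size 1, 1 block(s) of size 3.
In nonincreasing order the block sizes are [3, 1].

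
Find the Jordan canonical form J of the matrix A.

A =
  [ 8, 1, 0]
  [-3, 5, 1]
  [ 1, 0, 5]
J_3(6)

The characteristic polynomial is
  det(x·I − A) = x^3 - 18*x^2 + 108*x - 216 = (x - 6)^3

Eigenvalues and multiplicities (the geometric multiplicity of λ is n − rank(A − λI), which equals the number of Jordan blocks for λ):
  λ = 6: algebraic multiplicity = 3, geometric multiplicity = 1

Determining the block sizes for each eigenvalue:
  λ = 6: one block (gm = 1), so the single block has size am = 3 → block sizes [3]

Assembling the blocks gives a Jordan form
J =
  [6, 1, 0]
  [0, 6, 1]
  [0, 0, 6]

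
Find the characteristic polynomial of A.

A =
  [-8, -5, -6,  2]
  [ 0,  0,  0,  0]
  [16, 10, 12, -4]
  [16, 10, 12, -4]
x^4

Expanding det(x·I − A) (e.g. by cofactor expansion or by noting that A is similar to its Jordan form J, which has the same characteristic polynomial as A) gives
  χ_A(x) = x^4
which factors as x^4. The eigenvalues (with algebraic multiplicities) are λ = 0 with multiplicity 4.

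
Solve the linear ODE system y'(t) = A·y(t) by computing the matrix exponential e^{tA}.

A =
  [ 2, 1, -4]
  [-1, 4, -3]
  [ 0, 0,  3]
e^{tA} =
  [-t*exp(3*t) + exp(3*t), t*exp(3*t), t^2*exp(3*t)/2 - 4*t*exp(3*t)]
  [-t*exp(3*t), t*exp(3*t) + exp(3*t), t^2*exp(3*t)/2 - 3*t*exp(3*t)]
  [0, 0, exp(3*t)]

Strategy: write A = P · J · P⁻¹ where J is a Jordan canonical form, so e^{tA} = P · e^{tJ} · P⁻¹, and e^{tJ} can be computed block-by-block.

A has Jordan form
J =
  [3, 1, 0]
  [0, 3, 1]
  [0, 0, 3]
(up to reordering of blocks).

Per-block formulas:
  For a 3×3 Jordan block J_3(3): exp(t · J_3(3)) = e^(3t)·(I + t·N + (t^2/2)·N^2), where N is the 3×3 nilpotent shift.

After assembling e^{tJ} and conjugating by P, we get:

e^{tA} =
  [-t*exp(3*t) + exp(3*t), t*exp(3*t), t^2*exp(3*t)/2 - 4*t*exp(3*t)]
  [-t*exp(3*t), t*exp(3*t) + exp(3*t), t^2*exp(3*t)/2 - 3*t*exp(3*t)]
  [0, 0, exp(3*t)]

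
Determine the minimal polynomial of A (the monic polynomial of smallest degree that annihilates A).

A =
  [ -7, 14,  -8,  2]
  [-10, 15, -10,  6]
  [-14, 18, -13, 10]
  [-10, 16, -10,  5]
x^2 - 1

The characteristic polynomial is χ_A(x) = (x - 1)^2*(x + 1)^2, so the eigenvalues are known. The minimal polynomial is
  m_A(x) = Π_λ (x − λ)^{k_λ}
where k_λ is the size of the *largest* Jordan block for λ (equivalently, the smallest k with (A − λI)^k v = 0 for every generalised eigenvector v of λ).

  λ = -1: largest Jordan block has size 1, contributing (x + 1)
  λ = 1: largest Jordan block has size 1, contributing (x − 1)

So m_A(x) = (x - 1)*(x + 1) = x^2 - 1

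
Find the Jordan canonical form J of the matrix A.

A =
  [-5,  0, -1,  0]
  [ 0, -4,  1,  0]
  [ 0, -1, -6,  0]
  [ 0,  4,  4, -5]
J_3(-5) ⊕ J_1(-5)

The characteristic polynomial is
  det(x·I − A) = x^4 + 20*x^3 + 150*x^2 + 500*x + 625 = (x + 5)^4

Eigenvalues and multiplicities (the geometric multiplicity of λ is n − rank(A − λI), which equals the number of Jordan blocks for λ):
  λ = -5: algebraic multiplicity = 4, geometric multiplicity = 2

Determining the block sizes for each eigenvalue:
  λ = -5: with am = 4 and gm = 2, the partition is not yet determined (e.g. several partitions of 4 into 2 parts exist). Let N = A − (-5)·I. Computing rank(N^1) = 2, rank(N^2) = 1, rank(N^3) = 0; the number of blocks of size ≥ j is rank(N^{j−1}) − rank(N^j), giving [2, 1, 1]. So we have 1 block(s) of size 3, 1 block(s) of size 1 → block sizes [3, 1]

Assembling the blocks gives a Jordan form
J =
  [-5,  1,  0,  0]
  [ 0, -5,  1,  0]
  [ 0,  0, -5,  0]
  [ 0,  0,  0, -5]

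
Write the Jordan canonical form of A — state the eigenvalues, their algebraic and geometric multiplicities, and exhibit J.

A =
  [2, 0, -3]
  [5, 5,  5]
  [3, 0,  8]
J_2(5) ⊕ J_1(5)

The characteristic polynomial is
  det(x·I − A) = x^3 - 15*x^2 + 75*x - 125 = (x - 5)^3

Eigenvalues and multiplicities (the geometric multiplicity of λ is n − rank(A − λI), which equals the number of Jordan blocks for λ):
  λ = 5: algebraic multiplicity = 3, geometric multiplicity = 2

Determining the block sizes for each eigenvalue:
  λ = 5: 2 blocks summing to 3 forces exactly one block of size 2 and the rest size 1 → block sizes [2, 1]

Assembling the blocks gives a Jordan form
J =
  [5, 1, 0]
  [0, 5, 0]
  [0, 0, 5]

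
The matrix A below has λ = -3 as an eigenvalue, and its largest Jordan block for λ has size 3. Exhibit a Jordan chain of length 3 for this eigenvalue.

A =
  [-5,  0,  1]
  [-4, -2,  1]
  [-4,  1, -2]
A Jordan chain for λ = -3 of length 3:
v_1 = (1, 2, 2)ᵀ
v_2 = (0, 1, 1)ᵀ
v_3 = (0, 1, 0)ᵀ

Let N = A − (-3)·I. We want v_3 with N^3 v_3 = 0 but N^2 v_3 ≠ 0; then v_{j-1} := N · v_j for j = 3, …, 2.

Pick v_3 = (0, 1, 0)ᵀ.
Then v_2 = N · v_3 = (0, 1, 1)ᵀ.
Then v_1 = N · v_2 = (1, 2, 2)ᵀ.

Sanity check: (A − (-3)·I) v_1 = (0, 0, 0)ᵀ = 0. ✓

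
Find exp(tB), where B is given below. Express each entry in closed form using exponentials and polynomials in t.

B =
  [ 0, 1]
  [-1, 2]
e^{tB} =
  [-t*exp(t) + exp(t), t*exp(t)]
  [-t*exp(t), t*exp(t) + exp(t)]

Strategy: write B = P · J · P⁻¹ where J is a Jordan canonical form, so e^{tB} = P · e^{tJ} · P⁻¹, and e^{tJ} can be computed block-by-block.

B has Jordan form
J =
  [1, 1]
  [0, 1]
(up to reordering of blocks).

Per-block formulas:
  For a 2×2 Jordan block J_2(1): exp(t · J_2(1)) = e^(1t)·(I + t·N), where N is the 2×2 nilpotent shift.

After assembling e^{tJ} and conjugating by P, we get:

e^{tB} =
  [-t*exp(t) + exp(t), t*exp(t)]
  [-t*exp(t), t*exp(t) + exp(t)]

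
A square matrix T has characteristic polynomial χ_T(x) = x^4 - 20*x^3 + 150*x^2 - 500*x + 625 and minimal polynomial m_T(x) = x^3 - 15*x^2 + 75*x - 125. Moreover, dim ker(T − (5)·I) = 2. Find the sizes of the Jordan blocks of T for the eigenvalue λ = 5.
Block sizes for λ = 5: [3, 1]

Step 1 — from the characteristic polynomial, algebraic multiplicity of λ = 5 is 4. From dim ker(T − (5)·I) = 2, there are exactly 2 Jordan blocks for λ = 5.
Step 2 — from the minimal polynomial, the factor (x − 5)^3 tells us the largest block for λ = 5 has size 3.
Step 3 — with total size 4, 2 blocks, and largest block 3, the block sizes (in nonincreasing order) are [3, 1].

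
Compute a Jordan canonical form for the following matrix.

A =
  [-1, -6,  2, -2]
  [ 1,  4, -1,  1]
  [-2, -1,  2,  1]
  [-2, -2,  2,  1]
J_3(1) ⊕ J_1(3)

The characteristic polynomial is
  det(x·I − A) = x^4 - 6*x^3 + 12*x^2 - 10*x + 3 = (x - 3)*(x - 1)^3

Eigenvalues and multiplicities (the geometric multiplicity of λ is n − rank(A − λI), which equals the number of Jordan blocks for λ):
  λ = 1: algebraic multiplicity = 3, geometric multiplicity = 1
  λ = 3: algebraic multiplicity = 1, geometric multiplicity = 1

Determining the block sizes for each eigenvalue:
  λ = 1: one block (gm = 1), so the single block has size am = 3 → block sizes [3]
  λ = 3: one block (gm = 1), so the single block has size am = 1 → block sizes [1]

Assembling the blocks gives a Jordan form
J =
  [1, 1, 0, 0]
  [0, 1, 1, 0]
  [0, 0, 1, 0]
  [0, 0, 0, 3]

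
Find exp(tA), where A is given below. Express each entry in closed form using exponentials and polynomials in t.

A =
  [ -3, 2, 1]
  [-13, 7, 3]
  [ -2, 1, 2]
e^{tA} =
  [-3*t^2*exp(2*t)/2 - 5*t*exp(2*t) + exp(2*t), t^2*exp(2*t)/2 + 2*t*exp(2*t), t^2*exp(2*t)/2 + t*exp(2*t)]
  [-3*t^2*exp(2*t) - 13*t*exp(2*t), t^2*exp(2*t) + 5*t*exp(2*t) + exp(2*t), t^2*exp(2*t) + 3*t*exp(2*t)]
  [-3*t^2*exp(2*t)/2 - 2*t*exp(2*t), t^2*exp(2*t)/2 + t*exp(2*t), t^2*exp(2*t)/2 + exp(2*t)]

Strategy: write A = P · J · P⁻¹ where J is a Jordan canonical form, so e^{tA} = P · e^{tJ} · P⁻¹, and e^{tJ} can be computed block-by-block.

A has Jordan form
J =
  [2, 1, 0]
  [0, 2, 1]
  [0, 0, 2]
(up to reordering of blocks).

Per-block formulas:
  For a 3×3 Jordan block J_3(2): exp(t · J_3(2)) = e^(2t)·(I + t·N + (t^2/2)·N^2), where N is the 3×3 nilpotent shift.

After assembling e^{tJ} and conjugating by P, we get:

e^{tA} =
  [-3*t^2*exp(2*t)/2 - 5*t*exp(2*t) + exp(2*t), t^2*exp(2*t)/2 + 2*t*exp(2*t), t^2*exp(2*t)/2 + t*exp(2*t)]
  [-3*t^2*exp(2*t) - 13*t*exp(2*t), t^2*exp(2*t) + 5*t*exp(2*t) + exp(2*t), t^2*exp(2*t) + 3*t*exp(2*t)]
  [-3*t^2*exp(2*t)/2 - 2*t*exp(2*t), t^2*exp(2*t)/2 + t*exp(2*t), t^2*exp(2*t)/2 + exp(2*t)]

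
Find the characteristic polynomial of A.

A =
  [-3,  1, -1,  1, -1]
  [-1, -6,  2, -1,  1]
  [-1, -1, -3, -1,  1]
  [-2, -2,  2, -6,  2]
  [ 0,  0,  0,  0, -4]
x^5 + 22*x^4 + 193*x^3 + 844*x^2 + 1840*x + 1600

Expanding det(x·I − A) (e.g. by cofactor expansion or by noting that A is similar to its Jordan form J, which has the same characteristic polynomial as A) gives
  χ_A(x) = x^5 + 22*x^4 + 193*x^3 + 844*x^2 + 1840*x + 1600
which factors as (x + 4)^3*(x + 5)^2. The eigenvalues (with algebraic multiplicities) are λ = -5 with multiplicity 2, λ = -4 with multiplicity 3.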